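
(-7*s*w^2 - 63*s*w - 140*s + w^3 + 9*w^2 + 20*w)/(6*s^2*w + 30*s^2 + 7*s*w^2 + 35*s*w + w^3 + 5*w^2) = (-7*s*w - 28*s + w^2 + 4*w)/(6*s^2 + 7*s*w + w^2)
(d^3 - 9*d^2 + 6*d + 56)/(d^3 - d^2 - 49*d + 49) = (d^2 - 2*d - 8)/(d^2 + 6*d - 7)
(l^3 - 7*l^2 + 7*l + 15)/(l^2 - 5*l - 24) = (-l^3 + 7*l^2 - 7*l - 15)/(-l^2 + 5*l + 24)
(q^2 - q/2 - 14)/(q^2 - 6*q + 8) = (q + 7/2)/(q - 2)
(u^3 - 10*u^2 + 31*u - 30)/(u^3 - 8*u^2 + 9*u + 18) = (u^2 - 7*u + 10)/(u^2 - 5*u - 6)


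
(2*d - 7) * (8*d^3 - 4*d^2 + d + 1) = 16*d^4 - 64*d^3 + 30*d^2 - 5*d - 7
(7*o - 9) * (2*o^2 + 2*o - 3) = 14*o^3 - 4*o^2 - 39*o + 27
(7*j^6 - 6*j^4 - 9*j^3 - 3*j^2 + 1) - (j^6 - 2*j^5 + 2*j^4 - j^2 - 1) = 6*j^6 + 2*j^5 - 8*j^4 - 9*j^3 - 2*j^2 + 2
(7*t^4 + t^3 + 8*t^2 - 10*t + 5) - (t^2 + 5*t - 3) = 7*t^4 + t^3 + 7*t^2 - 15*t + 8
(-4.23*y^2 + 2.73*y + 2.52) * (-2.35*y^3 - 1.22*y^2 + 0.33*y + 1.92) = 9.9405*y^5 - 1.2549*y^4 - 10.6485*y^3 - 10.2951*y^2 + 6.0732*y + 4.8384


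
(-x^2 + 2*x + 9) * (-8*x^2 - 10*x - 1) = 8*x^4 - 6*x^3 - 91*x^2 - 92*x - 9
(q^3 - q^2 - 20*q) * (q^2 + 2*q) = q^5 + q^4 - 22*q^3 - 40*q^2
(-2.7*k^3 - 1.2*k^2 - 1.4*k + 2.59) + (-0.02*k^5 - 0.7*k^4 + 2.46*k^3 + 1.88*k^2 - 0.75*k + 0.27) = -0.02*k^5 - 0.7*k^4 - 0.24*k^3 + 0.68*k^2 - 2.15*k + 2.86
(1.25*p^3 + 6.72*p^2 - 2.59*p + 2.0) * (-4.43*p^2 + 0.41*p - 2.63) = -5.5375*p^5 - 29.2571*p^4 + 10.9414*p^3 - 27.5955*p^2 + 7.6317*p - 5.26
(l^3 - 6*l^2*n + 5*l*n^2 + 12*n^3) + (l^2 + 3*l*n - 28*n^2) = l^3 - 6*l^2*n + l^2 + 5*l*n^2 + 3*l*n + 12*n^3 - 28*n^2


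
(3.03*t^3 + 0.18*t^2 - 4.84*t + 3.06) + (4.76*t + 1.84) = 3.03*t^3 + 0.18*t^2 - 0.0800000000000001*t + 4.9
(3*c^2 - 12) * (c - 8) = 3*c^3 - 24*c^2 - 12*c + 96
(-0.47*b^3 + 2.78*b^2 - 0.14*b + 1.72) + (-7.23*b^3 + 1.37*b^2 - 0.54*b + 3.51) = -7.7*b^3 + 4.15*b^2 - 0.68*b + 5.23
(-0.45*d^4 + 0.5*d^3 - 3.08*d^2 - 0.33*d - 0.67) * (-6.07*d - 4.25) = 2.7315*d^5 - 1.1225*d^4 + 16.5706*d^3 + 15.0931*d^2 + 5.4694*d + 2.8475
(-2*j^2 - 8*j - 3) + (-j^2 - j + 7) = -3*j^2 - 9*j + 4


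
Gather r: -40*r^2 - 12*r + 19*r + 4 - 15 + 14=-40*r^2 + 7*r + 3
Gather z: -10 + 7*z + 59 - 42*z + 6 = 55 - 35*z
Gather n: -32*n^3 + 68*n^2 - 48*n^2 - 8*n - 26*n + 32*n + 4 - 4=-32*n^3 + 20*n^2 - 2*n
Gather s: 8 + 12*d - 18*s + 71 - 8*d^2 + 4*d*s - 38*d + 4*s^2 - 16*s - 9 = -8*d^2 - 26*d + 4*s^2 + s*(4*d - 34) + 70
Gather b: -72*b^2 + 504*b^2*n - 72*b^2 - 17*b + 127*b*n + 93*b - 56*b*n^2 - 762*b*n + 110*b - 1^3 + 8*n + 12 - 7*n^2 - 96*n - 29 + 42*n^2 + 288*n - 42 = b^2*(504*n - 144) + b*(-56*n^2 - 635*n + 186) + 35*n^2 + 200*n - 60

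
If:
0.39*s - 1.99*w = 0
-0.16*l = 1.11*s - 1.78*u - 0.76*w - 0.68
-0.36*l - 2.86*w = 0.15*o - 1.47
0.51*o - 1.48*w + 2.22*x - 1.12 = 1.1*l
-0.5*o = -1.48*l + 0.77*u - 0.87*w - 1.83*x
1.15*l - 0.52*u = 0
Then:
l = 0.30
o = 2.06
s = 1.88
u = 0.66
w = 0.37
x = 0.42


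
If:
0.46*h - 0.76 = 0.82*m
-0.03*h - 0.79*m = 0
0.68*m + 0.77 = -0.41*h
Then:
No Solution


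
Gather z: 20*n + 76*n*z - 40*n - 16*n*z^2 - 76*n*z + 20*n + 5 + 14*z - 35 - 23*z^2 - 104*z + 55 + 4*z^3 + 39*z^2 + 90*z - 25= 4*z^3 + z^2*(16 - 16*n)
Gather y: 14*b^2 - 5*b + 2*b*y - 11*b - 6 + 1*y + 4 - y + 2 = 14*b^2 + 2*b*y - 16*b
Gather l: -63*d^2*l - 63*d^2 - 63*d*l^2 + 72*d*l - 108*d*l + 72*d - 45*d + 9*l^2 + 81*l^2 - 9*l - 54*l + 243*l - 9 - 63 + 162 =-63*d^2 + 27*d + l^2*(90 - 63*d) + l*(-63*d^2 - 36*d + 180) + 90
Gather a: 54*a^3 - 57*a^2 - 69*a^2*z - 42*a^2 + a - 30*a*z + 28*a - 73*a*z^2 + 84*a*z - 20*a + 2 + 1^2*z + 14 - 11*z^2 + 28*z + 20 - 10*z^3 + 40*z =54*a^3 + a^2*(-69*z - 99) + a*(-73*z^2 + 54*z + 9) - 10*z^3 - 11*z^2 + 69*z + 36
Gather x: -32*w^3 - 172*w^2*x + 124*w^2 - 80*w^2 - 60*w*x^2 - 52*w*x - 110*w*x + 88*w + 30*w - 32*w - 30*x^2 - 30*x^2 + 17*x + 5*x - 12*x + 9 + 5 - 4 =-32*w^3 + 44*w^2 + 86*w + x^2*(-60*w - 60) + x*(-172*w^2 - 162*w + 10) + 10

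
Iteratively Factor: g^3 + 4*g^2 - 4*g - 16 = (g + 4)*(g^2 - 4) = (g + 2)*(g + 4)*(g - 2)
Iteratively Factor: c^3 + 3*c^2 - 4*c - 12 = (c + 3)*(c^2 - 4) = (c + 2)*(c + 3)*(c - 2)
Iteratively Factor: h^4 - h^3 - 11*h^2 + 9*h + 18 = (h - 2)*(h^3 + h^2 - 9*h - 9) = (h - 3)*(h - 2)*(h^2 + 4*h + 3) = (h - 3)*(h - 2)*(h + 3)*(h + 1)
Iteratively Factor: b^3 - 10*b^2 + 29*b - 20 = (b - 4)*(b^2 - 6*b + 5) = (b - 5)*(b - 4)*(b - 1)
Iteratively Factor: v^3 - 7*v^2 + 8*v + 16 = (v - 4)*(v^2 - 3*v - 4) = (v - 4)*(v + 1)*(v - 4)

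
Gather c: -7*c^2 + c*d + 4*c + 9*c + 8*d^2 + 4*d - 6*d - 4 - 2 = -7*c^2 + c*(d + 13) + 8*d^2 - 2*d - 6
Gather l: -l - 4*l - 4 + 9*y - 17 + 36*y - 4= -5*l + 45*y - 25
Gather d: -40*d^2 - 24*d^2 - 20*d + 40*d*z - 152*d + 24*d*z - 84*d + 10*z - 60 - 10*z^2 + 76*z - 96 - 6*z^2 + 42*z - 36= -64*d^2 + d*(64*z - 256) - 16*z^2 + 128*z - 192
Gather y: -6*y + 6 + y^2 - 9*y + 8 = y^2 - 15*y + 14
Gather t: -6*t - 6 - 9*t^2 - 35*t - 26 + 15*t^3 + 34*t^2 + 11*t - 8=15*t^3 + 25*t^2 - 30*t - 40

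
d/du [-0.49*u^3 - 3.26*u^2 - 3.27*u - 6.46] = -1.47*u^2 - 6.52*u - 3.27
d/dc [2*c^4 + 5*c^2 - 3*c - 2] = 8*c^3 + 10*c - 3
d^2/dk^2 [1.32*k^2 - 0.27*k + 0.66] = 2.64000000000000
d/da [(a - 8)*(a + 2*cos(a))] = a + (8 - a)*(2*sin(a) - 1) + 2*cos(a)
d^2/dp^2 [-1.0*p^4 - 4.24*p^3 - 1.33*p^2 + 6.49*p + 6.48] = -12.0*p^2 - 25.44*p - 2.66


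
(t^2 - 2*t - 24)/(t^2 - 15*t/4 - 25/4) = 4*(-t^2 + 2*t + 24)/(-4*t^2 + 15*t + 25)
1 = 1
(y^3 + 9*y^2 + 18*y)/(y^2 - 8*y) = (y^2 + 9*y + 18)/(y - 8)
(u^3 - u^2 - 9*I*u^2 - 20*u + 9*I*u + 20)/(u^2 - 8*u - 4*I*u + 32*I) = (u^2 - u*(1 + 5*I) + 5*I)/(u - 8)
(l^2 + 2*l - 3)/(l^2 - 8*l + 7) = (l + 3)/(l - 7)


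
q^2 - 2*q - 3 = (q - 3)*(q + 1)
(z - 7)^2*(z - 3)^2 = z^4 - 20*z^3 + 142*z^2 - 420*z + 441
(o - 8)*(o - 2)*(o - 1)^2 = o^4 - 12*o^3 + 37*o^2 - 42*o + 16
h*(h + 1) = h^2 + h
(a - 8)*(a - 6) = a^2 - 14*a + 48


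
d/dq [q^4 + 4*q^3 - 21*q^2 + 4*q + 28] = 4*q^3 + 12*q^2 - 42*q + 4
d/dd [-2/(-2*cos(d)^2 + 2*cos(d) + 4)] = (2*cos(d) - 1)*sin(d)/(sin(d)^2 + cos(d) + 1)^2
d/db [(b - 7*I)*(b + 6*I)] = 2*b - I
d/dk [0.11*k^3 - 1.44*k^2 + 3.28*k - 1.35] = 0.33*k^2 - 2.88*k + 3.28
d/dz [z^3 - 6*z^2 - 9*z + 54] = 3*z^2 - 12*z - 9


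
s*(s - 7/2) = s^2 - 7*s/2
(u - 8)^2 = u^2 - 16*u + 64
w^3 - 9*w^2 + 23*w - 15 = (w - 5)*(w - 3)*(w - 1)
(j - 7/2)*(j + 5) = j^2 + 3*j/2 - 35/2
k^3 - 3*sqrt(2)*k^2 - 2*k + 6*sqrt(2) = (k - 3*sqrt(2))*(k - sqrt(2))*(k + sqrt(2))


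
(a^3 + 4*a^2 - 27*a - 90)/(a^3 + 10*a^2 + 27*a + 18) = (a - 5)/(a + 1)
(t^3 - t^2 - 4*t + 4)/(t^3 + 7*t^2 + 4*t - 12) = (t - 2)/(t + 6)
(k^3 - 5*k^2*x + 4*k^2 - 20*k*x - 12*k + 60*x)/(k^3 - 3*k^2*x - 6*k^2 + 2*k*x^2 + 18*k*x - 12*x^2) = (k^3 - 5*k^2*x + 4*k^2 - 20*k*x - 12*k + 60*x)/(k^3 - 3*k^2*x - 6*k^2 + 2*k*x^2 + 18*k*x - 12*x^2)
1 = 1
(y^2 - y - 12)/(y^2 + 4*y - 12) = (y^2 - y - 12)/(y^2 + 4*y - 12)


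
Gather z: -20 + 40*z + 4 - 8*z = 32*z - 16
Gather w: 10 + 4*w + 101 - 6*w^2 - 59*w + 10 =-6*w^2 - 55*w + 121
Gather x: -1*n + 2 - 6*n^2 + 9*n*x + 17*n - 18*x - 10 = -6*n^2 + 16*n + x*(9*n - 18) - 8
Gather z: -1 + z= z - 1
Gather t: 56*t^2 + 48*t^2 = 104*t^2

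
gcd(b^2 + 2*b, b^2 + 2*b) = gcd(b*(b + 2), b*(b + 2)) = b^2 + 2*b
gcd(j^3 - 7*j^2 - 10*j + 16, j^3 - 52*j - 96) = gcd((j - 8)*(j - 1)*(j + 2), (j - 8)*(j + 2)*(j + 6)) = j^2 - 6*j - 16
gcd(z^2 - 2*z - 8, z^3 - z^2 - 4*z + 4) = z + 2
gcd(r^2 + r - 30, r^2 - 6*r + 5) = r - 5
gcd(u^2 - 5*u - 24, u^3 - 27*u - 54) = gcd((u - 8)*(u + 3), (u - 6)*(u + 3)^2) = u + 3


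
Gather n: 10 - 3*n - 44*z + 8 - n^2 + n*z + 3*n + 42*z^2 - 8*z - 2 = -n^2 + n*z + 42*z^2 - 52*z + 16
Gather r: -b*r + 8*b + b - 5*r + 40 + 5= 9*b + r*(-b - 5) + 45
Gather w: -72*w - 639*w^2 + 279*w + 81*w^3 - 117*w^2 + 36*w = 81*w^3 - 756*w^2 + 243*w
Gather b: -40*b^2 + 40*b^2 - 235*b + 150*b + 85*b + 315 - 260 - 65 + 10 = 0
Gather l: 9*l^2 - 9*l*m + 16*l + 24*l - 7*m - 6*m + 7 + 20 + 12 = 9*l^2 + l*(40 - 9*m) - 13*m + 39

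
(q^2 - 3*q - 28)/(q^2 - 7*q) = (q + 4)/q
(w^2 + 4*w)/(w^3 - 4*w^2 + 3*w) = (w + 4)/(w^2 - 4*w + 3)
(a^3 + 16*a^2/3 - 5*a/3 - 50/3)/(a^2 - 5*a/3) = a + 7 + 10/a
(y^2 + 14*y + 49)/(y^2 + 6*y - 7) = (y + 7)/(y - 1)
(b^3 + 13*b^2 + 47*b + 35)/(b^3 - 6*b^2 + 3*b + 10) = (b^2 + 12*b + 35)/(b^2 - 7*b + 10)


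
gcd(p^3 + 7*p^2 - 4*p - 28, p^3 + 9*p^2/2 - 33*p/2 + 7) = p^2 + 5*p - 14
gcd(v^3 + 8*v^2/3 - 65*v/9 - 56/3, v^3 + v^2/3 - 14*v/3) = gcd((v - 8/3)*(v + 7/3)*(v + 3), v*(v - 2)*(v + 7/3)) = v + 7/3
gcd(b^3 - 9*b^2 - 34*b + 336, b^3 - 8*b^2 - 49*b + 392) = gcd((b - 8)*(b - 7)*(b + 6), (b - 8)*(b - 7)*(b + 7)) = b^2 - 15*b + 56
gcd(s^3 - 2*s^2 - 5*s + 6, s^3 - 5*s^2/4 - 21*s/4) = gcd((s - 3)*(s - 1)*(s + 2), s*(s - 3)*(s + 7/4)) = s - 3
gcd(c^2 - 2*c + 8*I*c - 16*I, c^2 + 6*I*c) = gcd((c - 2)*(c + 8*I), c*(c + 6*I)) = 1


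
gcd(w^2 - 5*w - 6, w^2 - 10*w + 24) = w - 6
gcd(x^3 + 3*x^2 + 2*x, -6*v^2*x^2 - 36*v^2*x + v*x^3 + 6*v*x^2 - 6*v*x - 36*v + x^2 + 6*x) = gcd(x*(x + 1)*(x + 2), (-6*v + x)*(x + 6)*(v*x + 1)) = 1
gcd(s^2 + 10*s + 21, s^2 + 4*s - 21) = s + 7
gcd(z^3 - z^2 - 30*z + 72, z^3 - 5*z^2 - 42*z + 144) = z^2 + 3*z - 18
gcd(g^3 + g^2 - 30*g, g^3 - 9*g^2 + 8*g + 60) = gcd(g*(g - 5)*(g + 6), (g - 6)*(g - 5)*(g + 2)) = g - 5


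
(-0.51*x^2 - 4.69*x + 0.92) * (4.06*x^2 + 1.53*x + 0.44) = -2.0706*x^4 - 19.8217*x^3 - 3.6649*x^2 - 0.656*x + 0.4048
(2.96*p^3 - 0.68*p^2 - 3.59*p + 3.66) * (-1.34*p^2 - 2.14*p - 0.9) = -3.9664*p^5 - 5.4232*p^4 + 3.6018*p^3 + 3.3902*p^2 - 4.6014*p - 3.294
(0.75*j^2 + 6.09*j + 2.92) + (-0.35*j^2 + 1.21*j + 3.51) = 0.4*j^2 + 7.3*j + 6.43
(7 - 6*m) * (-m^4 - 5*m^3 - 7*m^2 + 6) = 6*m^5 + 23*m^4 + 7*m^3 - 49*m^2 - 36*m + 42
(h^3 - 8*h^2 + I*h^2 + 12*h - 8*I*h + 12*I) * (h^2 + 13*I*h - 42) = h^5 - 8*h^4 + 14*I*h^4 - 43*h^3 - 112*I*h^3 + 440*h^2 + 126*I*h^2 - 660*h + 336*I*h - 504*I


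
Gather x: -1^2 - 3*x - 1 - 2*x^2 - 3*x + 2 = -2*x^2 - 6*x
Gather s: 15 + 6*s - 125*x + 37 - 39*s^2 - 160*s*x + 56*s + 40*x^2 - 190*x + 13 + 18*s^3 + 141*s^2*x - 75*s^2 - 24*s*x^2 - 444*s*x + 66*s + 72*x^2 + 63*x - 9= 18*s^3 + s^2*(141*x - 114) + s*(-24*x^2 - 604*x + 128) + 112*x^2 - 252*x + 56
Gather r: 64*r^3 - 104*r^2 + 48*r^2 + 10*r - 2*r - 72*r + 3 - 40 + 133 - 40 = 64*r^3 - 56*r^2 - 64*r + 56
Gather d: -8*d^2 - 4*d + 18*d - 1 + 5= -8*d^2 + 14*d + 4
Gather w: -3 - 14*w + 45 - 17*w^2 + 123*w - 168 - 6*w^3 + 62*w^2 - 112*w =-6*w^3 + 45*w^2 - 3*w - 126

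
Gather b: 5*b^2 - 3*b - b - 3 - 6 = 5*b^2 - 4*b - 9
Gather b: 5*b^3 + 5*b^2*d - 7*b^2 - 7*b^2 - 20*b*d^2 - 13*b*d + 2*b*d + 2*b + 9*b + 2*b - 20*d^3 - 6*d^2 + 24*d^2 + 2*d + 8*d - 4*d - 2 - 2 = 5*b^3 + b^2*(5*d - 14) + b*(-20*d^2 - 11*d + 13) - 20*d^3 + 18*d^2 + 6*d - 4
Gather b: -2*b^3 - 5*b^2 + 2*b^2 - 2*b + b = -2*b^3 - 3*b^2 - b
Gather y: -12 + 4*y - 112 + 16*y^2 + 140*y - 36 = 16*y^2 + 144*y - 160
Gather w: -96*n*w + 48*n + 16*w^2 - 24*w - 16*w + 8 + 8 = 48*n + 16*w^2 + w*(-96*n - 40) + 16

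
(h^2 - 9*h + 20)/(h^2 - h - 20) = (h - 4)/(h + 4)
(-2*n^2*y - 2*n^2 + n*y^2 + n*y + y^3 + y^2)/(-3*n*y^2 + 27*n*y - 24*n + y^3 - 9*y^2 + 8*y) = (2*n^2*y + 2*n^2 - n*y^2 - n*y - y^3 - y^2)/(3*n*y^2 - 27*n*y + 24*n - y^3 + 9*y^2 - 8*y)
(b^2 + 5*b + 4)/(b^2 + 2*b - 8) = (b + 1)/(b - 2)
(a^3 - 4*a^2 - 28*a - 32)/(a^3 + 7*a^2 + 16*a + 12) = (a - 8)/(a + 3)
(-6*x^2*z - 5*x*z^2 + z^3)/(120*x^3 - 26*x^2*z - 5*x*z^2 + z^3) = z*(-x - z)/(20*x^2 - x*z - z^2)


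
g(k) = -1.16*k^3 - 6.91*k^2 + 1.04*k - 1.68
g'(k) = -3.48*k^2 - 13.82*k + 1.04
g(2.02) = -37.34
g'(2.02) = -41.08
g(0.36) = -2.26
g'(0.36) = -4.39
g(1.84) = -30.39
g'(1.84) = -36.17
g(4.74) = -275.54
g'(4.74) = -142.65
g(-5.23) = -30.18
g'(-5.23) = -21.87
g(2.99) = -91.35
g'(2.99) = -71.39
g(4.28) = -214.76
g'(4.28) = -121.86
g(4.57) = -251.96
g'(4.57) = -134.80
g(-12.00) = 995.28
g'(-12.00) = -334.24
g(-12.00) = 995.28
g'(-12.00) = -334.24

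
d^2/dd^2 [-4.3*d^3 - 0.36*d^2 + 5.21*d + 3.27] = -25.8*d - 0.72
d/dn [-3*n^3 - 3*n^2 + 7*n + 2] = -9*n^2 - 6*n + 7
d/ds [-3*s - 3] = -3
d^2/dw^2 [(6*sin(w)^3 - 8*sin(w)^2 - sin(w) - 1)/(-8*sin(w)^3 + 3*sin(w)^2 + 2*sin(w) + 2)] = (-368*sin(w)^8 - 10*sin(w)^7 + 436*sin(w)^6 - 1449*sin(w)^5 + 458*sin(w)^4 + 1380*sin(w)^3 - 386*sin(w)^2 - 48*sin(w) + 52)/(8*sin(w)^3 - 3*sin(w)^2 - 2*sin(w) - 2)^3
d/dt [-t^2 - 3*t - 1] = -2*t - 3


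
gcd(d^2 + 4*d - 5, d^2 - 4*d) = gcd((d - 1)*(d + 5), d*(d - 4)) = 1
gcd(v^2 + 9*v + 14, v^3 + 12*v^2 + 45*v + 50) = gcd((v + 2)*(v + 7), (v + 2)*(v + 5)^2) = v + 2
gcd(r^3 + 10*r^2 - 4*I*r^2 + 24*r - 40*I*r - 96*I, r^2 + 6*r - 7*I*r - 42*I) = r + 6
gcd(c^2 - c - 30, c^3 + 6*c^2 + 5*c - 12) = 1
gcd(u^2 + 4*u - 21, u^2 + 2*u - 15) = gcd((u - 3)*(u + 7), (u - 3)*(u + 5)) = u - 3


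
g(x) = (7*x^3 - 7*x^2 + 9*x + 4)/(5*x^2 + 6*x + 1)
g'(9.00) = 1.35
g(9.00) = 10.05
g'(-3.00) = 0.15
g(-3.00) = -9.82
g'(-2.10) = -2.65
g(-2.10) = -10.58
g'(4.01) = 1.18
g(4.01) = 3.59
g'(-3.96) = 0.82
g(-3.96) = -10.35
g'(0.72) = -0.76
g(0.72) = 1.20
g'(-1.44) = -23.44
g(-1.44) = -16.27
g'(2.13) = 0.83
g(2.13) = 1.62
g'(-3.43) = 0.55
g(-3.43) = -9.98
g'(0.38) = -2.48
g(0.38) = 1.70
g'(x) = (-10*x - 6)*(7*x^3 - 7*x^2 + 9*x + 4)/(5*x^2 + 6*x + 1)^2 + (21*x^2 - 14*x + 9)/(5*x^2 + 6*x + 1) = (35*x^4 + 84*x^3 - 66*x^2 - 54*x - 15)/(25*x^4 + 60*x^3 + 46*x^2 + 12*x + 1)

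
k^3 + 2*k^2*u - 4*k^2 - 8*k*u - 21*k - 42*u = (k - 7)*(k + 3)*(k + 2*u)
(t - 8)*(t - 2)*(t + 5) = t^3 - 5*t^2 - 34*t + 80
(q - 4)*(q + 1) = q^2 - 3*q - 4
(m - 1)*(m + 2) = m^2 + m - 2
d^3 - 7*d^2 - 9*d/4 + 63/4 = (d - 7)*(d - 3/2)*(d + 3/2)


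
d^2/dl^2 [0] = 0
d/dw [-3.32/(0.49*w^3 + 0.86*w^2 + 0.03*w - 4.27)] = (4.8804*w^2 + 5.7104*w + 0.0996)/(0.49*w^3 + 0.86*w^2 + 0.03*w - 4.27)^2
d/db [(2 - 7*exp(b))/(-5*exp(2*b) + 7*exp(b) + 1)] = (-35*exp(2*b) + 20*exp(b) - 21)*exp(b)/(25*exp(4*b) - 70*exp(3*b) + 39*exp(2*b) + 14*exp(b) + 1)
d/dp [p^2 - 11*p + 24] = 2*p - 11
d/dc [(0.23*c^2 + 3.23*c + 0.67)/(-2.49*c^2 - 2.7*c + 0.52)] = (7.4217*c^2 + 3.5758*c + 3.4886)/(6.2001*c^4 + 13.446*c^3 + 4.7004*c^2 - 2.808*c + 0.2704)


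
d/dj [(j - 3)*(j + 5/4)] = 2*j - 7/4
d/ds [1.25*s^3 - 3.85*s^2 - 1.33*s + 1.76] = 3.75*s^2 - 7.7*s - 1.33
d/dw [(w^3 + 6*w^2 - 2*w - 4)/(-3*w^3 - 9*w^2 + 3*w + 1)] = (9*w^4 - 6*w^3 - 33*w^2 - 60*w + 10)/(9*w^6 + 54*w^5 + 63*w^4 - 60*w^3 - 9*w^2 + 6*w + 1)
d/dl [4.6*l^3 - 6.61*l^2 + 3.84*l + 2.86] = 13.8*l^2 - 13.22*l + 3.84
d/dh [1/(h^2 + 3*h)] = (-2*h - 3)/(h^2*(h + 3)^2)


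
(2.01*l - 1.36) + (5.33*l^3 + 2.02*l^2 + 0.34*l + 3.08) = 5.33*l^3 + 2.02*l^2 + 2.35*l + 1.72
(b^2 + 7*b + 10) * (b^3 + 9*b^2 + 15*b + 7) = b^5 + 16*b^4 + 88*b^3 + 202*b^2 + 199*b + 70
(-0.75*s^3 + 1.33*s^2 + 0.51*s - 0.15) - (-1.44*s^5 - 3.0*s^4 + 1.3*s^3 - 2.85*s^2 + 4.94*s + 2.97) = 1.44*s^5 + 3.0*s^4 - 2.05*s^3 + 4.18*s^2 - 4.43*s - 3.12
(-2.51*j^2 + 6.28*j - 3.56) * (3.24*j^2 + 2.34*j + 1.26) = -8.1324*j^4 + 14.4738*j^3 - 0.00180000000000113*j^2 - 0.417599999999998*j - 4.4856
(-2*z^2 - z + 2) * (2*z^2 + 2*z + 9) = -4*z^4 - 6*z^3 - 16*z^2 - 5*z + 18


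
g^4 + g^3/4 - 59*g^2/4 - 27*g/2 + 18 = (g - 4)*(g - 3/4)*(g + 2)*(g + 3)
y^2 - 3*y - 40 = (y - 8)*(y + 5)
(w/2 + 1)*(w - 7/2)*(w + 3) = w^3/2 + 3*w^2/4 - 23*w/4 - 21/2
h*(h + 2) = h^2 + 2*h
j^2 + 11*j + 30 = (j + 5)*(j + 6)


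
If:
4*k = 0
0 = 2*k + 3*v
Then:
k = 0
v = 0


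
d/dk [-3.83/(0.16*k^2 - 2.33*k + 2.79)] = (1.2256*k - 8.9239)/(0.16*k^2 - 2.33*k + 2.79)^2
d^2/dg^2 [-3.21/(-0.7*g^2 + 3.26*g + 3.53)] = (3.1458*g^2 - 14.65044*g - 3.21*(1.4*g - 3.26)*(2.8*g - 6.52) - 15.86382)/(-0.7*g^2 + 3.26*g + 3.53)^3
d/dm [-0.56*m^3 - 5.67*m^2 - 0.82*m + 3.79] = -1.68*m^2 - 11.34*m - 0.82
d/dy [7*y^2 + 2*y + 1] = 14*y + 2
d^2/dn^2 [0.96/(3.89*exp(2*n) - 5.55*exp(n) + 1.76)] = ((5.328 - 14.9376*exp(n))*(3.89*exp(2*n) - 5.55*exp(n) + 1.76) + 0.96*(7.78*exp(n) - 5.55)*(15.56*exp(n) - 11.1)*exp(n))*exp(n)/(3.89*exp(2*n) - 5.55*exp(n) + 1.76)^3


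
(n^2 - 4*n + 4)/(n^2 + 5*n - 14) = (n - 2)/(n + 7)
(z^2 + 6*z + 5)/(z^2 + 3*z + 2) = (z + 5)/(z + 2)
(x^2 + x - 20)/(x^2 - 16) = (x + 5)/(x + 4)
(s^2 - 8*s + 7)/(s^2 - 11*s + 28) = (s - 1)/(s - 4)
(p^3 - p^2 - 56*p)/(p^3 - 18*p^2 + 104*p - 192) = p*(p + 7)/(p^2 - 10*p + 24)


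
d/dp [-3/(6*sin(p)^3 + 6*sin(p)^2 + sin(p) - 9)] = 3*(18*sin(p)^2 + 12*sin(p) + 1)*cos(p)/(6*sin(p)^3 + 6*sin(p)^2 + sin(p) - 9)^2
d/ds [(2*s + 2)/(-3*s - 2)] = 2/(3*s + 2)^2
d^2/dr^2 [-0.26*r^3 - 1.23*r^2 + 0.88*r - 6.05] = -1.56*r - 2.46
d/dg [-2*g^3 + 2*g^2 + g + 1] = -6*g^2 + 4*g + 1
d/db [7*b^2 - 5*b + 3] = 14*b - 5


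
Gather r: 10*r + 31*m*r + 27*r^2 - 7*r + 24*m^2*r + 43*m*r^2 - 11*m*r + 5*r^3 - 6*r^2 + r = 5*r^3 + r^2*(43*m + 21) + r*(24*m^2 + 20*m + 4)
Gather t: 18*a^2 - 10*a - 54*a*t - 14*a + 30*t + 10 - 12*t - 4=18*a^2 - 24*a + t*(18 - 54*a) + 6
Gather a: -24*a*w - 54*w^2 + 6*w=-24*a*w - 54*w^2 + 6*w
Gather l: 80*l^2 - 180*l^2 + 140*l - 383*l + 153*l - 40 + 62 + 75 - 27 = -100*l^2 - 90*l + 70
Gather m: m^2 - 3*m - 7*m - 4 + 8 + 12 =m^2 - 10*m + 16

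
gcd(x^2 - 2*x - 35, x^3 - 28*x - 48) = 1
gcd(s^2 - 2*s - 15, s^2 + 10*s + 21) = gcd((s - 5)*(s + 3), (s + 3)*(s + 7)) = s + 3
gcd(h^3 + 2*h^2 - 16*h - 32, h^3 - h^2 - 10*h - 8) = h^2 - 2*h - 8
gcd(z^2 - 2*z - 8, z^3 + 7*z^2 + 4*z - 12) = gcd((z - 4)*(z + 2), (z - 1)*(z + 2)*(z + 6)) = z + 2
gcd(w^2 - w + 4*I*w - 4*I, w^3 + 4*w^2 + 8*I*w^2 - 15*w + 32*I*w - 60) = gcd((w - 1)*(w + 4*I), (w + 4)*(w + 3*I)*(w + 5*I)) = 1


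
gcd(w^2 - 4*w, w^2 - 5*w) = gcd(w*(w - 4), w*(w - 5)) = w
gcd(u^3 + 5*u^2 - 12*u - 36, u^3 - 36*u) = u + 6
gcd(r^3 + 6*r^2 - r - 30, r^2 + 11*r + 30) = r + 5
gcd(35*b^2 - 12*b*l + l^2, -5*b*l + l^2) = 5*b - l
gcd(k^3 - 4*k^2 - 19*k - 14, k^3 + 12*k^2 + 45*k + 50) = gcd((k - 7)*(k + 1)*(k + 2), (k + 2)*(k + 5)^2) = k + 2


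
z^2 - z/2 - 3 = (z - 2)*(z + 3/2)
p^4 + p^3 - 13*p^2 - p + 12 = (p - 3)*(p - 1)*(p + 1)*(p + 4)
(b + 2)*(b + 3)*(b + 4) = b^3 + 9*b^2 + 26*b + 24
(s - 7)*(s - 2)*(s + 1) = s^3 - 8*s^2 + 5*s + 14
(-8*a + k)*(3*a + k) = -24*a^2 - 5*a*k + k^2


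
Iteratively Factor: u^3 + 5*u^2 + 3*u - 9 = (u - 1)*(u^2 + 6*u + 9) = (u - 1)*(u + 3)*(u + 3)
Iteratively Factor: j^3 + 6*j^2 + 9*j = (j + 3)*(j^2 + 3*j) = (j + 3)^2*(j)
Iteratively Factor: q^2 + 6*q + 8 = (q + 2)*(q + 4)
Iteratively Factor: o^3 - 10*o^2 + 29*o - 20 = (o - 4)*(o^2 - 6*o + 5) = (o - 4)*(o - 1)*(o - 5)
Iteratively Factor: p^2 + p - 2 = (p - 1)*(p + 2)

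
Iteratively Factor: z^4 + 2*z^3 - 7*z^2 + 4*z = (z + 4)*(z^3 - 2*z^2 + z) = (z - 1)*(z + 4)*(z^2 - z) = (z - 1)^2*(z + 4)*(z)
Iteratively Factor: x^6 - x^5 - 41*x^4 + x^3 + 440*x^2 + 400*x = (x + 1)*(x^5 - 2*x^4 - 39*x^3 + 40*x^2 + 400*x) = x*(x + 1)*(x^4 - 2*x^3 - 39*x^2 + 40*x + 400) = x*(x - 5)*(x + 1)*(x^3 + 3*x^2 - 24*x - 80) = x*(x - 5)*(x + 1)*(x + 4)*(x^2 - x - 20) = x*(x - 5)^2*(x + 1)*(x + 4)*(x + 4)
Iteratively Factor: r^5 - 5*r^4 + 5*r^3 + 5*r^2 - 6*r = (r - 2)*(r^4 - 3*r^3 - r^2 + 3*r) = (r - 2)*(r - 1)*(r^3 - 2*r^2 - 3*r) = (r - 2)*(r - 1)*(r + 1)*(r^2 - 3*r) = (r - 3)*(r - 2)*(r - 1)*(r + 1)*(r)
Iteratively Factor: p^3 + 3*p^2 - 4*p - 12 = (p - 2)*(p^2 + 5*p + 6) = (p - 2)*(p + 3)*(p + 2)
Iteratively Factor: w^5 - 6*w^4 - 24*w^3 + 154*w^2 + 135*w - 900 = (w + 4)*(w^4 - 10*w^3 + 16*w^2 + 90*w - 225) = (w + 3)*(w + 4)*(w^3 - 13*w^2 + 55*w - 75) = (w - 5)*(w + 3)*(w + 4)*(w^2 - 8*w + 15) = (w - 5)^2*(w + 3)*(w + 4)*(w - 3)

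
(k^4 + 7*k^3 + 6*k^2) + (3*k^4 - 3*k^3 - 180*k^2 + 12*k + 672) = 4*k^4 + 4*k^3 - 174*k^2 + 12*k + 672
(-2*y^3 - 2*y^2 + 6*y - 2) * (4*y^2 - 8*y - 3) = -8*y^5 + 8*y^4 + 46*y^3 - 50*y^2 - 2*y + 6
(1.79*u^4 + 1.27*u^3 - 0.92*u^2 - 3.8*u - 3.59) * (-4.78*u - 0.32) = -8.5562*u^5 - 6.6434*u^4 + 3.9912*u^3 + 18.4584*u^2 + 18.3762*u + 1.1488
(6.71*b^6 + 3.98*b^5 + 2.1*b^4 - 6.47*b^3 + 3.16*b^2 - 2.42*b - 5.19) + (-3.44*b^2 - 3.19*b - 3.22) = 6.71*b^6 + 3.98*b^5 + 2.1*b^4 - 6.47*b^3 - 0.28*b^2 - 5.61*b - 8.41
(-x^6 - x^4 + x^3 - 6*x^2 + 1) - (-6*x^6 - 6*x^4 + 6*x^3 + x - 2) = 5*x^6 + 5*x^4 - 5*x^3 - 6*x^2 - x + 3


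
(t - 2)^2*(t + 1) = t^3 - 3*t^2 + 4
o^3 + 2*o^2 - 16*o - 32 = (o - 4)*(o + 2)*(o + 4)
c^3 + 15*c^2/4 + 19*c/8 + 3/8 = (c + 1/4)*(c + 1/2)*(c + 3)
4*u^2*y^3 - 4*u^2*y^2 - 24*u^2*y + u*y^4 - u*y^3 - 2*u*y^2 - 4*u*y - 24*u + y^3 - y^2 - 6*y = (4*u + y)*(y - 3)*(y + 2)*(u*y + 1)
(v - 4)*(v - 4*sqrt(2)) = v^2 - 4*sqrt(2)*v - 4*v + 16*sqrt(2)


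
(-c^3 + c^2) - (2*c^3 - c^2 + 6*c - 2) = -3*c^3 + 2*c^2 - 6*c + 2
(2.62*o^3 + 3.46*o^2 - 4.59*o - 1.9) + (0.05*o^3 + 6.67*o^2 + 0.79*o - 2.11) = 2.67*o^3 + 10.13*o^2 - 3.8*o - 4.01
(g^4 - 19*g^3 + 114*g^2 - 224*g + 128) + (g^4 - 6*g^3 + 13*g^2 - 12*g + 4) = 2*g^4 - 25*g^3 + 127*g^2 - 236*g + 132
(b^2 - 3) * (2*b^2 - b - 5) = 2*b^4 - b^3 - 11*b^2 + 3*b + 15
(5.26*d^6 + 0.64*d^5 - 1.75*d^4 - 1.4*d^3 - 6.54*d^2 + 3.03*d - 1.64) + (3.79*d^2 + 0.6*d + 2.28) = 5.26*d^6 + 0.64*d^5 - 1.75*d^4 - 1.4*d^3 - 2.75*d^2 + 3.63*d + 0.64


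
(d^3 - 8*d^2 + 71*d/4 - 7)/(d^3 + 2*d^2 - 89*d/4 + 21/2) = (d - 4)/(d + 6)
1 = 1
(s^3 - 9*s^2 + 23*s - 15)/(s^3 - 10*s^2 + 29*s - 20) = (s - 3)/(s - 4)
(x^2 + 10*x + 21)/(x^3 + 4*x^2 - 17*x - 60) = (x + 7)/(x^2 + x - 20)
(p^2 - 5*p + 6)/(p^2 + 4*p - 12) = (p - 3)/(p + 6)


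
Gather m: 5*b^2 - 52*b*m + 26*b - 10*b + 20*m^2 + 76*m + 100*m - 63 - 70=5*b^2 + 16*b + 20*m^2 + m*(176 - 52*b) - 133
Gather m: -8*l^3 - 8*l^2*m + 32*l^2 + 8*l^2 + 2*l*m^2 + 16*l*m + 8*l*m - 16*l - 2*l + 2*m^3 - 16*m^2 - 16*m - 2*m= -8*l^3 + 40*l^2 - 18*l + 2*m^3 + m^2*(2*l - 16) + m*(-8*l^2 + 24*l - 18)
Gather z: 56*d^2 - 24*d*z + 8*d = 56*d^2 - 24*d*z + 8*d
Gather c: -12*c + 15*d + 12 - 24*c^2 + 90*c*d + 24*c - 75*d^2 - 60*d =-24*c^2 + c*(90*d + 12) - 75*d^2 - 45*d + 12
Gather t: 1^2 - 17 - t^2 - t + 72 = -t^2 - t + 56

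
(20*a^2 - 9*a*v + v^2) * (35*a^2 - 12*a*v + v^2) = 700*a^4 - 555*a^3*v + 163*a^2*v^2 - 21*a*v^3 + v^4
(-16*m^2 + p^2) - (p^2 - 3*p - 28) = -16*m^2 + 3*p + 28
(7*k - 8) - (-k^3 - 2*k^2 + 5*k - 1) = k^3 + 2*k^2 + 2*k - 7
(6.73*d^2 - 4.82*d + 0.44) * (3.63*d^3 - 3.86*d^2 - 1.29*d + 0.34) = 24.4299*d^5 - 43.4744*d^4 + 11.5207*d^3 + 6.8076*d^2 - 2.2064*d + 0.1496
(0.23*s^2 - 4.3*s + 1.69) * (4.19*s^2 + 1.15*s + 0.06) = 0.9637*s^4 - 17.7525*s^3 + 2.1499*s^2 + 1.6855*s + 0.1014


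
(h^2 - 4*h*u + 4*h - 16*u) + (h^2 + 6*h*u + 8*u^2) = 2*h^2 + 2*h*u + 4*h + 8*u^2 - 16*u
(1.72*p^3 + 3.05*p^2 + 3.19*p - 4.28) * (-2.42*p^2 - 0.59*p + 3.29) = -4.1624*p^5 - 8.3958*p^4 - 3.8605*p^3 + 18.51*p^2 + 13.0203*p - 14.0812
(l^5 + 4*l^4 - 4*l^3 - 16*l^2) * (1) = l^5 + 4*l^4 - 4*l^3 - 16*l^2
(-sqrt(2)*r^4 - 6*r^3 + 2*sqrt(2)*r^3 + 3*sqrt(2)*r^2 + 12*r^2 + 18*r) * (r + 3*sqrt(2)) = -sqrt(2)*r^5 - 12*r^4 + 2*sqrt(2)*r^4 - 15*sqrt(2)*r^3 + 24*r^3 + 36*r^2 + 36*sqrt(2)*r^2 + 54*sqrt(2)*r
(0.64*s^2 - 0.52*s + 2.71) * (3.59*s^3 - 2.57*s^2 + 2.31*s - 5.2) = 2.2976*s^5 - 3.5116*s^4 + 12.5437*s^3 - 11.4939*s^2 + 8.9641*s - 14.092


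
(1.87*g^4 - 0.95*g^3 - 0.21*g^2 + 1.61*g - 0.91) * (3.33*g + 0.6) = 6.2271*g^5 - 2.0415*g^4 - 1.2693*g^3 + 5.2353*g^2 - 2.0643*g - 0.546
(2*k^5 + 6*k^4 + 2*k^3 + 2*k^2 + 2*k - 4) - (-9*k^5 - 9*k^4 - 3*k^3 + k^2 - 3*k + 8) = 11*k^5 + 15*k^4 + 5*k^3 + k^2 + 5*k - 12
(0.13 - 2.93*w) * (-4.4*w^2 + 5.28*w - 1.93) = 12.892*w^3 - 16.0424*w^2 + 6.3413*w - 0.2509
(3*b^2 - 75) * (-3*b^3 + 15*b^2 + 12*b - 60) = -9*b^5 + 45*b^4 + 261*b^3 - 1305*b^2 - 900*b + 4500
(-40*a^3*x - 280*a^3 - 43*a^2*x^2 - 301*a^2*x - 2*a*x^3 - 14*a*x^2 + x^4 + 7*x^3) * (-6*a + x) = 240*a^4*x + 1680*a^4 + 218*a^3*x^2 + 1526*a^3*x - 31*a^2*x^3 - 217*a^2*x^2 - 8*a*x^4 - 56*a*x^3 + x^5 + 7*x^4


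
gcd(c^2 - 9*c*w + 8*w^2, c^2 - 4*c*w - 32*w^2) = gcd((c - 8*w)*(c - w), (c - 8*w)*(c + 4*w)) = -c + 8*w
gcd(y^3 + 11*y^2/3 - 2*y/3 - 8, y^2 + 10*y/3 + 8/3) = y + 2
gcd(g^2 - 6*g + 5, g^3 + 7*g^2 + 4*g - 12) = g - 1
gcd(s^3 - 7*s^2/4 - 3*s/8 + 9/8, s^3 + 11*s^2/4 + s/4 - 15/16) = s + 3/4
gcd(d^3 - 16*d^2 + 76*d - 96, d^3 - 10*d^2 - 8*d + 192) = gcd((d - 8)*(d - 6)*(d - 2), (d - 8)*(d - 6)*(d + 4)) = d^2 - 14*d + 48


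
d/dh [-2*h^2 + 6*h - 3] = 6 - 4*h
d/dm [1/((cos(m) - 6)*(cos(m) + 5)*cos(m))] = (3*sin(m) - 30*sin(m)/cos(m)^2 - 2*tan(m))/((cos(m) - 6)^2*(cos(m) + 5)^2)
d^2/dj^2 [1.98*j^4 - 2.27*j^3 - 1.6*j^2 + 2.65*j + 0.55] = 23.76*j^2 - 13.62*j - 3.2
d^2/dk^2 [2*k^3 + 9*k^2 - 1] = 12*k + 18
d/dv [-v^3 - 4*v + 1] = -3*v^2 - 4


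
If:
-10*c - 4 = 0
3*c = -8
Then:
No Solution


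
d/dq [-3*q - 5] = -3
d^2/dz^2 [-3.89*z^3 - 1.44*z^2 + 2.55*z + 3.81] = -23.34*z - 2.88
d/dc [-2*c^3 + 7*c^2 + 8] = 2*c*(7 - 3*c)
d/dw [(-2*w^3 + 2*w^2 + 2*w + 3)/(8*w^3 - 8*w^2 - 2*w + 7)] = 2*(-12*w^3 - 51*w^2 + 38*w + 10)/(64*w^6 - 128*w^5 + 32*w^4 + 144*w^3 - 108*w^2 - 28*w + 49)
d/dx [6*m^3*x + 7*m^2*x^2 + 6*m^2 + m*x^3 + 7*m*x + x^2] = 6*m^3 + 14*m^2*x + 3*m*x^2 + 7*m + 2*x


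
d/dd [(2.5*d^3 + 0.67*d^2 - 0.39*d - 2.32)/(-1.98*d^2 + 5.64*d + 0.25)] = (-4.95*d^4 + 28.2*d^3 + 4.8816*d^2 - 8.8522*d + 12.9873)/(3.9204*d^4 - 22.3344*d^3 + 30.8196*d^2 + 2.82*d + 0.0625)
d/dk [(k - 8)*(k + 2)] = 2*k - 6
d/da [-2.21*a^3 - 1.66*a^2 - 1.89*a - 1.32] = -6.63*a^2 - 3.32*a - 1.89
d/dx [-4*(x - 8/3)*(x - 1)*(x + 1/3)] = -12*x^2 + 80*x/3 - 52/9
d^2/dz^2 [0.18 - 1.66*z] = 0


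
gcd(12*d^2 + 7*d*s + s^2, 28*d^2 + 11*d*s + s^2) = 4*d + s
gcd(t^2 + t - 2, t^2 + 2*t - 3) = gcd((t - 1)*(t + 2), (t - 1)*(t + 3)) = t - 1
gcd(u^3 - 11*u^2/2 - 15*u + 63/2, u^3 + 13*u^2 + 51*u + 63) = u + 3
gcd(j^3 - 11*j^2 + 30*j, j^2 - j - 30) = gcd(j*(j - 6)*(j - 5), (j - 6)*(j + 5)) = j - 6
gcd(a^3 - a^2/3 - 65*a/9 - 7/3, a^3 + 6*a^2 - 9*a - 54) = a - 3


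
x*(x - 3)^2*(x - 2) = x^4 - 8*x^3 + 21*x^2 - 18*x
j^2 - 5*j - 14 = (j - 7)*(j + 2)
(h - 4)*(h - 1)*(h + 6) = h^3 + h^2 - 26*h + 24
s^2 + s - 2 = (s - 1)*(s + 2)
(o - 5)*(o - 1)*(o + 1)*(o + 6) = o^4 + o^3 - 31*o^2 - o + 30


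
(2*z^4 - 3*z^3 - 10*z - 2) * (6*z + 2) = 12*z^5 - 14*z^4 - 6*z^3 - 60*z^2 - 32*z - 4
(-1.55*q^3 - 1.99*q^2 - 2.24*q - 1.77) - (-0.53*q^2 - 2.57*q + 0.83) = -1.55*q^3 - 1.46*q^2 + 0.33*q - 2.6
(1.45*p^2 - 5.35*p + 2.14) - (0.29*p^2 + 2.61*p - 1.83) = 1.16*p^2 - 7.96*p + 3.97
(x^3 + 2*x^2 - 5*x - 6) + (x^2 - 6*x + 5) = x^3 + 3*x^2 - 11*x - 1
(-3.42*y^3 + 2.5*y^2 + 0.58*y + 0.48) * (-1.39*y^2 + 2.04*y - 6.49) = 4.7538*y^5 - 10.4518*y^4 + 26.4896*y^3 - 15.709*y^2 - 2.785*y - 3.1152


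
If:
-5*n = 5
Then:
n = -1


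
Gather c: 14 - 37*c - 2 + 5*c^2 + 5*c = 5*c^2 - 32*c + 12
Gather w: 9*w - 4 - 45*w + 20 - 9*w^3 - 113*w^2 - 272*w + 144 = -9*w^3 - 113*w^2 - 308*w + 160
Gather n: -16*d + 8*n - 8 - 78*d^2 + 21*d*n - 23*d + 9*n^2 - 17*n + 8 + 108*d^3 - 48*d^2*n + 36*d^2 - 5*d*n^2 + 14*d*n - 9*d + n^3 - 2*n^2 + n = 108*d^3 - 42*d^2 - 48*d + n^3 + n^2*(7 - 5*d) + n*(-48*d^2 + 35*d - 8)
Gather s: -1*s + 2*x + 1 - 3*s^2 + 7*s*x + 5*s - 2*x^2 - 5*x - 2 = -3*s^2 + s*(7*x + 4) - 2*x^2 - 3*x - 1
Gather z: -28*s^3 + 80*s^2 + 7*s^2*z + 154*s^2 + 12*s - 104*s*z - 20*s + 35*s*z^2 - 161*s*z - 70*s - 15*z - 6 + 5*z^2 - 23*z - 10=-28*s^3 + 234*s^2 - 78*s + z^2*(35*s + 5) + z*(7*s^2 - 265*s - 38) - 16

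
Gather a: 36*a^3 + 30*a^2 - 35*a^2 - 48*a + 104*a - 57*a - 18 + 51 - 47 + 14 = 36*a^3 - 5*a^2 - a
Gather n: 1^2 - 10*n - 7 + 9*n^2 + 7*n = 9*n^2 - 3*n - 6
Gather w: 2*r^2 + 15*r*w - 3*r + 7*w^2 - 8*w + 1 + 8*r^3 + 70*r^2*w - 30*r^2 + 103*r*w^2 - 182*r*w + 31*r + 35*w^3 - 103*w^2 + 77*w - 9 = 8*r^3 - 28*r^2 + 28*r + 35*w^3 + w^2*(103*r - 96) + w*(70*r^2 - 167*r + 69) - 8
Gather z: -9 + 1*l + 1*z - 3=l + z - 12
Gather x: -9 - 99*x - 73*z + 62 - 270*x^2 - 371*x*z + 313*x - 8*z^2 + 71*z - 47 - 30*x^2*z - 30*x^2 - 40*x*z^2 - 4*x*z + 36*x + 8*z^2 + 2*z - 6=x^2*(-30*z - 300) + x*(-40*z^2 - 375*z + 250)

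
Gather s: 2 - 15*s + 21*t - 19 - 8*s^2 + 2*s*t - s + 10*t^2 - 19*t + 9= -8*s^2 + s*(2*t - 16) + 10*t^2 + 2*t - 8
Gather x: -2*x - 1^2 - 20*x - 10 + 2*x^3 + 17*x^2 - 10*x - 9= 2*x^3 + 17*x^2 - 32*x - 20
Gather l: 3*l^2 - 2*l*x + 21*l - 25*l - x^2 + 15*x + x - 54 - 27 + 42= 3*l^2 + l*(-2*x - 4) - x^2 + 16*x - 39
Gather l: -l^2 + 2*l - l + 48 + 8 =-l^2 + l + 56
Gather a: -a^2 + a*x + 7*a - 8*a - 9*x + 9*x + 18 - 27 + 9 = -a^2 + a*(x - 1)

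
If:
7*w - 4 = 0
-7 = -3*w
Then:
No Solution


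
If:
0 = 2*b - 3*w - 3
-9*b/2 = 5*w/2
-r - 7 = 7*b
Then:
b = 15/37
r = -364/37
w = -27/37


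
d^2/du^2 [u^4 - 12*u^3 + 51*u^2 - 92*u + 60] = 12*u^2 - 72*u + 102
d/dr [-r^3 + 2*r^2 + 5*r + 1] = -3*r^2 + 4*r + 5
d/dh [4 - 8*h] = -8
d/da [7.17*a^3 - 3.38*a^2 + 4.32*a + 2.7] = 21.51*a^2 - 6.76*a + 4.32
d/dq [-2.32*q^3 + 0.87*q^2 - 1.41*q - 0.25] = -6.96*q^2 + 1.74*q - 1.41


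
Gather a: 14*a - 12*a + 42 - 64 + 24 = 2*a + 2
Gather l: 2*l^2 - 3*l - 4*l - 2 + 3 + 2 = 2*l^2 - 7*l + 3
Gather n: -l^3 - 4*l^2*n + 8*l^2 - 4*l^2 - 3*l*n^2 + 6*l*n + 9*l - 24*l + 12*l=-l^3 + 4*l^2 - 3*l*n^2 - 3*l + n*(-4*l^2 + 6*l)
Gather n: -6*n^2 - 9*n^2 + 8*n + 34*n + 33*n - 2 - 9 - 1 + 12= -15*n^2 + 75*n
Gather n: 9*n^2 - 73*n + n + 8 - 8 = 9*n^2 - 72*n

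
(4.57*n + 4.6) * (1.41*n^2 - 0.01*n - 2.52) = 6.4437*n^3 + 6.4403*n^2 - 11.5624*n - 11.592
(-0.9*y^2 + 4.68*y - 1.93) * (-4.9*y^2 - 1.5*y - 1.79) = 4.41*y^4 - 21.582*y^3 + 4.048*y^2 - 5.4822*y + 3.4547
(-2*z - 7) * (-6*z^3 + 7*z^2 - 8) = 12*z^4 + 28*z^3 - 49*z^2 + 16*z + 56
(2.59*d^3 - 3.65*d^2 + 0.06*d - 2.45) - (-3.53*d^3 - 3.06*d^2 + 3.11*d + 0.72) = 6.12*d^3 - 0.59*d^2 - 3.05*d - 3.17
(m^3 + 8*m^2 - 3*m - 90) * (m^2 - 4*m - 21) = m^5 + 4*m^4 - 56*m^3 - 246*m^2 + 423*m + 1890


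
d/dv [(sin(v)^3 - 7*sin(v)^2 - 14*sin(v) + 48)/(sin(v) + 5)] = 2*(sin(v)^3 + 4*sin(v)^2 - 35*sin(v) - 59)*cos(v)/(sin(v) + 5)^2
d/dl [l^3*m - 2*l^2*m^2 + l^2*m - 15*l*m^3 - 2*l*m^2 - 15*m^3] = m*(3*l^2 - 4*l*m + 2*l - 15*m^2 - 2*m)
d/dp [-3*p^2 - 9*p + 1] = -6*p - 9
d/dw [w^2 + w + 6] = 2*w + 1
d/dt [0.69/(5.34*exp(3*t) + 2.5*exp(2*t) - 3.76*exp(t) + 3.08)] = (-11.0538*exp(2*t) - 3.45*exp(t) + 2.5944)*exp(t)/(5.34*exp(3*t) + 2.5*exp(2*t) - 3.76*exp(t) + 3.08)^2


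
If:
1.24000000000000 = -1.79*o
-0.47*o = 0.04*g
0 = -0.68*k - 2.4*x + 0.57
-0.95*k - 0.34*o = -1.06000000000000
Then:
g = 8.14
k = 1.36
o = -0.69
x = -0.15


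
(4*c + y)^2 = 16*c^2 + 8*c*y + y^2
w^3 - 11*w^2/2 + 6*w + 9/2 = (w - 3)^2*(w + 1/2)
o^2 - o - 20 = (o - 5)*(o + 4)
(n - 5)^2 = n^2 - 10*n + 25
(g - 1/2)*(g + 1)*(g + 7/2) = g^3 + 4*g^2 + 5*g/4 - 7/4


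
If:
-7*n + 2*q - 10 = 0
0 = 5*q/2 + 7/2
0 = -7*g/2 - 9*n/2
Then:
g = 576/245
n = -64/35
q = -7/5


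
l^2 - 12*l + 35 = (l - 7)*(l - 5)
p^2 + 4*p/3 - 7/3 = (p - 1)*(p + 7/3)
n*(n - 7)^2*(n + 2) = n^4 - 12*n^3 + 21*n^2 + 98*n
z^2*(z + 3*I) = z^3 + 3*I*z^2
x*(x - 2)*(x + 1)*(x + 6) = x^4 + 5*x^3 - 8*x^2 - 12*x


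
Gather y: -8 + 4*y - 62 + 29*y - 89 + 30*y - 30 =63*y - 189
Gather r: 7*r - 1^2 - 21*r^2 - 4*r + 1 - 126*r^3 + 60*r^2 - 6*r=-126*r^3 + 39*r^2 - 3*r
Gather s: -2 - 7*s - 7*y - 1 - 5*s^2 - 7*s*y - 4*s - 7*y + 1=-5*s^2 + s*(-7*y - 11) - 14*y - 2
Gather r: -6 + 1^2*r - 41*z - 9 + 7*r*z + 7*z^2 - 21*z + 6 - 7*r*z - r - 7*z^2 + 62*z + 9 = 0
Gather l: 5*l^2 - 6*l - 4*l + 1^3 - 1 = 5*l^2 - 10*l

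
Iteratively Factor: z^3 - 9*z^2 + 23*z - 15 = (z - 3)*(z^2 - 6*z + 5) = (z - 5)*(z - 3)*(z - 1)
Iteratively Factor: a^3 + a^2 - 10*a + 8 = (a - 2)*(a^2 + 3*a - 4) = (a - 2)*(a + 4)*(a - 1)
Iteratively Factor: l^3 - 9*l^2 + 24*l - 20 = (l - 2)*(l^2 - 7*l + 10) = (l - 2)^2*(l - 5)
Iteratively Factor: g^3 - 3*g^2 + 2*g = (g - 1)*(g^2 - 2*g) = (g - 2)*(g - 1)*(g)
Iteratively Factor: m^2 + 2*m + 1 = (m + 1)*(m + 1)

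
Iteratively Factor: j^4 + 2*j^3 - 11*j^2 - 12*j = (j + 1)*(j^3 + j^2 - 12*j) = (j - 3)*(j + 1)*(j^2 + 4*j) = (j - 3)*(j + 1)*(j + 4)*(j)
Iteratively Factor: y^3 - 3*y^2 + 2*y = (y)*(y^2 - 3*y + 2) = y*(y - 2)*(y - 1)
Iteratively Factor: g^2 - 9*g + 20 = (g - 5)*(g - 4)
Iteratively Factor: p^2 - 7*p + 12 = (p - 3)*(p - 4)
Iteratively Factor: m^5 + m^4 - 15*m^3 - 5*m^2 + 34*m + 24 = (m + 4)*(m^4 - 3*m^3 - 3*m^2 + 7*m + 6) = (m - 2)*(m + 4)*(m^3 - m^2 - 5*m - 3) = (m - 3)*(m - 2)*(m + 4)*(m^2 + 2*m + 1) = (m - 3)*(m - 2)*(m + 1)*(m + 4)*(m + 1)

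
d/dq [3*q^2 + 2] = 6*q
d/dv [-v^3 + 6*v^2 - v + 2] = -3*v^2 + 12*v - 1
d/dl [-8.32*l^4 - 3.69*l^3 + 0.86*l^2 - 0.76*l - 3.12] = -33.28*l^3 - 11.07*l^2 + 1.72*l - 0.76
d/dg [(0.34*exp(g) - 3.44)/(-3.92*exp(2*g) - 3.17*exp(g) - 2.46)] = (1.3328*exp(2*g) - 26.9696*exp(g) - 11.7412)*exp(g)/(15.3664*exp(4*g) + 24.8528*exp(3*g) + 29.3353*exp(2*g) + 15.5964*exp(g) + 6.0516)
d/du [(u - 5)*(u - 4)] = 2*u - 9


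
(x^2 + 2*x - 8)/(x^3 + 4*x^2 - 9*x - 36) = (x - 2)/(x^2 - 9)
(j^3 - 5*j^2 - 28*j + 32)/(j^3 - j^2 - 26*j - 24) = (j^2 - 9*j + 8)/(j^2 - 5*j - 6)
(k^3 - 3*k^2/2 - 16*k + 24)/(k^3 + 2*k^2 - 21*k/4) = 2*(k^2 - 16)/(k*(2*k + 7))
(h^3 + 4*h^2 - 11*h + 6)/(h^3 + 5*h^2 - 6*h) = (h - 1)/h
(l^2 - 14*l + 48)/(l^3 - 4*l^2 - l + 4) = (l^2 - 14*l + 48)/(l^3 - 4*l^2 - l + 4)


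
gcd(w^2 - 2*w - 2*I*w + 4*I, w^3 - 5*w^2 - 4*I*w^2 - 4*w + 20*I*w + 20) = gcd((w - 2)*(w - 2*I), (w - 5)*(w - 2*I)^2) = w - 2*I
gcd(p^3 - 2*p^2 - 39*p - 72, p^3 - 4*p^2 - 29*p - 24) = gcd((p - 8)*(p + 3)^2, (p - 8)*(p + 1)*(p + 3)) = p^2 - 5*p - 24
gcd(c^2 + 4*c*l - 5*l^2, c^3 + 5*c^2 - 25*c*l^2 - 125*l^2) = c + 5*l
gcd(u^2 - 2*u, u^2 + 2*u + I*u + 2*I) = 1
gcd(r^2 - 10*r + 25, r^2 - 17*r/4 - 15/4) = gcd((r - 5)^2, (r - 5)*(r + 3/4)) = r - 5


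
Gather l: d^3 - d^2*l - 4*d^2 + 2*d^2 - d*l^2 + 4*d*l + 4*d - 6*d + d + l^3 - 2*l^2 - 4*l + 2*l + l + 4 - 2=d^3 - 2*d^2 - d + l^3 + l^2*(-d - 2) + l*(-d^2 + 4*d - 1) + 2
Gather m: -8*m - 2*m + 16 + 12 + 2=30 - 10*m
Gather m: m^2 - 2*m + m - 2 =m^2 - m - 2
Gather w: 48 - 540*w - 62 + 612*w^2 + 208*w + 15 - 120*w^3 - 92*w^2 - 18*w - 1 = -120*w^3 + 520*w^2 - 350*w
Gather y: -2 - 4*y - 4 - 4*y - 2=-8*y - 8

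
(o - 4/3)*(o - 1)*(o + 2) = o^3 - o^2/3 - 10*o/3 + 8/3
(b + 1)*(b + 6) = b^2 + 7*b + 6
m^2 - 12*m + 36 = (m - 6)^2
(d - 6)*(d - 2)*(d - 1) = d^3 - 9*d^2 + 20*d - 12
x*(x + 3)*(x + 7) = x^3 + 10*x^2 + 21*x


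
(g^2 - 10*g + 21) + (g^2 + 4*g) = 2*g^2 - 6*g + 21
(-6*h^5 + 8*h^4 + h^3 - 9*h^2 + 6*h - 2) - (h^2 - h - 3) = -6*h^5 + 8*h^4 + h^3 - 10*h^2 + 7*h + 1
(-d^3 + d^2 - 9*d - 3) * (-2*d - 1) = 2*d^4 - d^3 + 17*d^2 + 15*d + 3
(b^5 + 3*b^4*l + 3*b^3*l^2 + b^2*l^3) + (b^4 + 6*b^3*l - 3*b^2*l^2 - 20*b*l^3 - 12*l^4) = b^5 + 3*b^4*l + b^4 + 3*b^3*l^2 + 6*b^3*l + b^2*l^3 - 3*b^2*l^2 - 20*b*l^3 - 12*l^4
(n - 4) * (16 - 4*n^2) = -4*n^3 + 16*n^2 + 16*n - 64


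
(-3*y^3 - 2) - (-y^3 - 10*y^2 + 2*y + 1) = -2*y^3 + 10*y^2 - 2*y - 3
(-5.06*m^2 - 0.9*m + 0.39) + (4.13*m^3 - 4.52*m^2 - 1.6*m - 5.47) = 4.13*m^3 - 9.58*m^2 - 2.5*m - 5.08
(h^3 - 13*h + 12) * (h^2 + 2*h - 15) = h^5 + 2*h^4 - 28*h^3 - 14*h^2 + 219*h - 180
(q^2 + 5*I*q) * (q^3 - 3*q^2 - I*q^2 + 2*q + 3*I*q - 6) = q^5 - 3*q^4 + 4*I*q^4 + 7*q^3 - 12*I*q^3 - 21*q^2 + 10*I*q^2 - 30*I*q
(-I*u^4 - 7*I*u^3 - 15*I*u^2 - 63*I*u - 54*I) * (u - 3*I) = -I*u^5 - 3*u^4 - 7*I*u^4 - 21*u^3 - 15*I*u^3 - 45*u^2 - 63*I*u^2 - 189*u - 54*I*u - 162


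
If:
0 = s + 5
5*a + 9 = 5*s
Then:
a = -34/5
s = -5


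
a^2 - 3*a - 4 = (a - 4)*(a + 1)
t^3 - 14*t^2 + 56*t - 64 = (t - 8)*(t - 4)*(t - 2)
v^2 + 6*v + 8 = (v + 2)*(v + 4)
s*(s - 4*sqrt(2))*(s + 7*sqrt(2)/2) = s^3 - sqrt(2)*s^2/2 - 28*s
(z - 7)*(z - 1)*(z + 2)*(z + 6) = z^4 - 45*z^2 - 40*z + 84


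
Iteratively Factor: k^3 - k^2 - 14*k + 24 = (k - 3)*(k^2 + 2*k - 8) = (k - 3)*(k + 4)*(k - 2)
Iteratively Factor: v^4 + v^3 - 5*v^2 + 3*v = (v + 3)*(v^3 - 2*v^2 + v) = v*(v + 3)*(v^2 - 2*v + 1) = v*(v - 1)*(v + 3)*(v - 1)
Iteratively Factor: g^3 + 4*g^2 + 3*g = (g + 3)*(g^2 + g) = (g + 1)*(g + 3)*(g)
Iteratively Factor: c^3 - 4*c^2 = (c)*(c^2 - 4*c) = c^2*(c - 4)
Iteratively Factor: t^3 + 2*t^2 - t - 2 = (t - 1)*(t^2 + 3*t + 2) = (t - 1)*(t + 1)*(t + 2)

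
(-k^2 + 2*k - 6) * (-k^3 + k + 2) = k^5 - 2*k^4 + 5*k^3 - 2*k - 12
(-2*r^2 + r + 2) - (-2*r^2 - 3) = r + 5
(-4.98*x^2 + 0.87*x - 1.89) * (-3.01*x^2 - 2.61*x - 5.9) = 14.9898*x^4 + 10.3791*x^3 + 32.8002*x^2 - 0.200100000000001*x + 11.151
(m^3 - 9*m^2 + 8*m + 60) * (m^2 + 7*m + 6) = m^5 - 2*m^4 - 49*m^3 + 62*m^2 + 468*m + 360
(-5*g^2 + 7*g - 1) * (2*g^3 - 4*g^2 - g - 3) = -10*g^5 + 34*g^4 - 25*g^3 + 12*g^2 - 20*g + 3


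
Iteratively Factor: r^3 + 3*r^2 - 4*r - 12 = (r + 2)*(r^2 + r - 6) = (r + 2)*(r + 3)*(r - 2)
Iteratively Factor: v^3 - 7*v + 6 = (v - 2)*(v^2 + 2*v - 3) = (v - 2)*(v - 1)*(v + 3)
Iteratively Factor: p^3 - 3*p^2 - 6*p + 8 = (p - 1)*(p^2 - 2*p - 8) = (p - 1)*(p + 2)*(p - 4)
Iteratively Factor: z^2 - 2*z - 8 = (z + 2)*(z - 4)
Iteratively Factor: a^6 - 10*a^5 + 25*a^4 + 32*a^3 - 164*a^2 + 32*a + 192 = (a - 3)*(a^5 - 7*a^4 + 4*a^3 + 44*a^2 - 32*a - 64) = (a - 4)*(a - 3)*(a^4 - 3*a^3 - 8*a^2 + 12*a + 16) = (a - 4)*(a - 3)*(a - 2)*(a^3 - a^2 - 10*a - 8) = (a - 4)^2*(a - 3)*(a - 2)*(a^2 + 3*a + 2) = (a - 4)^2*(a - 3)*(a - 2)*(a + 1)*(a + 2)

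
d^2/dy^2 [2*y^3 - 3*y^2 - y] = 12*y - 6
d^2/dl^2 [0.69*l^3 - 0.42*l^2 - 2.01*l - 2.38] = 4.14*l - 0.84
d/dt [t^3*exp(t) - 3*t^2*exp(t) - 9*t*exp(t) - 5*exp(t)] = (t^3 - 15*t - 14)*exp(t)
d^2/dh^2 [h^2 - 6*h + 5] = 2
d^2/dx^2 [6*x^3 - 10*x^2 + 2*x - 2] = 36*x - 20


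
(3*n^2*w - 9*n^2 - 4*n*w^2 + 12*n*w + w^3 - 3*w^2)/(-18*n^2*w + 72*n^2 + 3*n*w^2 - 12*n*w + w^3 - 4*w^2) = (-n*w + 3*n + w^2 - 3*w)/(6*n*w - 24*n + w^2 - 4*w)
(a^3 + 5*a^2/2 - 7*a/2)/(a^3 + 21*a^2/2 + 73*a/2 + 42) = a*(a - 1)/(a^2 + 7*a + 12)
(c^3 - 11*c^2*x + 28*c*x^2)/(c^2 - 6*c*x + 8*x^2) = c*(-c + 7*x)/(-c + 2*x)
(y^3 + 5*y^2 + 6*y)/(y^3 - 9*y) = (y + 2)/(y - 3)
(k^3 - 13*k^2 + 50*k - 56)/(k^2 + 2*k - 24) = (k^2 - 9*k + 14)/(k + 6)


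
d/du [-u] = -1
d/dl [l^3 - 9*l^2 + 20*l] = 3*l^2 - 18*l + 20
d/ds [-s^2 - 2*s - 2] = -2*s - 2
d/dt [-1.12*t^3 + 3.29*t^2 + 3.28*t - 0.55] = -3.36*t^2 + 6.58*t + 3.28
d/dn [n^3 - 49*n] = 3*n^2 - 49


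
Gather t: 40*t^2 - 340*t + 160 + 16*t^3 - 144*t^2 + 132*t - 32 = 16*t^3 - 104*t^2 - 208*t + 128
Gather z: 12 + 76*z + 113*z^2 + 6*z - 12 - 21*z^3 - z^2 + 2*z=-21*z^3 + 112*z^2 + 84*z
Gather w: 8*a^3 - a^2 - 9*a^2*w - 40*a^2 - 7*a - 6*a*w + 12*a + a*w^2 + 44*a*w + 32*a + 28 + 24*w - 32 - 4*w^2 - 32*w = 8*a^3 - 41*a^2 + 37*a + w^2*(a - 4) + w*(-9*a^2 + 38*a - 8) - 4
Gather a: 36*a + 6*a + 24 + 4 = 42*a + 28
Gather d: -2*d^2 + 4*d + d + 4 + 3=-2*d^2 + 5*d + 7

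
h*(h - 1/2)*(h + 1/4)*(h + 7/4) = h^4 + 3*h^3/2 - 9*h^2/16 - 7*h/32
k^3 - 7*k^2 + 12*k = k*(k - 4)*(k - 3)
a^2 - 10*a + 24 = (a - 6)*(a - 4)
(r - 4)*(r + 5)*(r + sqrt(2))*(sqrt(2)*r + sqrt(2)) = sqrt(2)*r^4 + 2*r^3 + 2*sqrt(2)*r^3 - 19*sqrt(2)*r^2 + 4*r^2 - 38*r - 20*sqrt(2)*r - 40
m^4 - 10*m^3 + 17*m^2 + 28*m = m*(m - 7)*(m - 4)*(m + 1)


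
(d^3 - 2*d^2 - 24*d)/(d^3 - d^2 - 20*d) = (d - 6)/(d - 5)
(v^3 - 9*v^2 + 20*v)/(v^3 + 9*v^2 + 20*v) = (v^2 - 9*v + 20)/(v^2 + 9*v + 20)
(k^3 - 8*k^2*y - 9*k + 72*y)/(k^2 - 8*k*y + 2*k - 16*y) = (k^2 - 9)/(k + 2)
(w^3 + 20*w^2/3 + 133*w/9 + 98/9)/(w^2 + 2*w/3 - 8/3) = (9*w^2 + 42*w + 49)/(3*(3*w - 4))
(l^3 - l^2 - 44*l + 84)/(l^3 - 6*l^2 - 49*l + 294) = (l - 2)/(l - 7)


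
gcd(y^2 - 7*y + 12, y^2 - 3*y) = y - 3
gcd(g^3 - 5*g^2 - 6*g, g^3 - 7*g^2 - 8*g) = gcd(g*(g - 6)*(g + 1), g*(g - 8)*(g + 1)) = g^2 + g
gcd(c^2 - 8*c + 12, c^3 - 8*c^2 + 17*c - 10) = c - 2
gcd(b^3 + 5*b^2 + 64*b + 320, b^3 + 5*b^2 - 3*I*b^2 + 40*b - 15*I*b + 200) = b^2 + b*(5 - 8*I) - 40*I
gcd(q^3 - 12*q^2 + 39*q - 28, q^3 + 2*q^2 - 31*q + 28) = q^2 - 5*q + 4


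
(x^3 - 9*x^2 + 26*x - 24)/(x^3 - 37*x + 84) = (x - 2)/(x + 7)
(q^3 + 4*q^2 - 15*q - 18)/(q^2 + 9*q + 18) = (q^2 - 2*q - 3)/(q + 3)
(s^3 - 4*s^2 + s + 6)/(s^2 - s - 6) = (s^2 - s - 2)/(s + 2)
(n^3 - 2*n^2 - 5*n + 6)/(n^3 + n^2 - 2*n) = (n - 3)/n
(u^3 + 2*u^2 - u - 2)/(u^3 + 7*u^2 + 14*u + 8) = (u - 1)/(u + 4)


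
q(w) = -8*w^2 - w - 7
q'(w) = -16*w - 1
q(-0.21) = -7.14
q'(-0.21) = 2.36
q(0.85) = -13.63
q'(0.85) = -14.60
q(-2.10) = -40.18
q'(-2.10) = 32.60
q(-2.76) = -65.18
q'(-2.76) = 43.16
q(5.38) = -243.94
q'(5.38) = -87.08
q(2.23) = -49.01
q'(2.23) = -36.68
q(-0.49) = -8.43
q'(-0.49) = 6.84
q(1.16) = -18.92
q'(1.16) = -19.56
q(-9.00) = -646.00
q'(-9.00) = 143.00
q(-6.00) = -289.00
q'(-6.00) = 95.00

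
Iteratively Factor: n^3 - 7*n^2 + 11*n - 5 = (n - 1)*(n^2 - 6*n + 5) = (n - 1)^2*(n - 5)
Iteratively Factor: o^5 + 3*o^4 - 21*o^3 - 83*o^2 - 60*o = (o + 3)*(o^4 - 21*o^2 - 20*o) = (o - 5)*(o + 3)*(o^3 + 5*o^2 + 4*o) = (o - 5)*(o + 3)*(o + 4)*(o^2 + o) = (o - 5)*(o + 1)*(o + 3)*(o + 4)*(o)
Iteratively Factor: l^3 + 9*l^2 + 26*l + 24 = (l + 2)*(l^2 + 7*l + 12) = (l + 2)*(l + 3)*(l + 4)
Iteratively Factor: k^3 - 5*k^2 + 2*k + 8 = (k - 2)*(k^2 - 3*k - 4) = (k - 2)*(k + 1)*(k - 4)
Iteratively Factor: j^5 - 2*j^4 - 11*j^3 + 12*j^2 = (j)*(j^4 - 2*j^3 - 11*j^2 + 12*j) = j*(j + 3)*(j^3 - 5*j^2 + 4*j) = j*(j - 4)*(j + 3)*(j^2 - j) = j^2*(j - 4)*(j + 3)*(j - 1)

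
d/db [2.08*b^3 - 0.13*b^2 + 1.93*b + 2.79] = 6.24*b^2 - 0.26*b + 1.93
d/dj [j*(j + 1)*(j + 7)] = 3*j^2 + 16*j + 7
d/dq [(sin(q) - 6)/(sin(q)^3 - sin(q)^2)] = (19*sin(q) + cos(2*q) - 13)*cos(q)/((sin(q) - 1)^2*sin(q)^3)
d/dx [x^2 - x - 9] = 2*x - 1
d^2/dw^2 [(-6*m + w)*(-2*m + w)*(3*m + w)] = -10*m + 6*w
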